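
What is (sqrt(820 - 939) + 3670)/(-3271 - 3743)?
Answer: -1835/3507 - I*sqrt(119)/7014 ≈ -0.52324 - 0.0015553*I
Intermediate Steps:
(sqrt(820 - 939) + 3670)/(-3271 - 3743) = (sqrt(-119) + 3670)/(-7014) = (I*sqrt(119) + 3670)*(-1/7014) = (3670 + I*sqrt(119))*(-1/7014) = -1835/3507 - I*sqrt(119)/7014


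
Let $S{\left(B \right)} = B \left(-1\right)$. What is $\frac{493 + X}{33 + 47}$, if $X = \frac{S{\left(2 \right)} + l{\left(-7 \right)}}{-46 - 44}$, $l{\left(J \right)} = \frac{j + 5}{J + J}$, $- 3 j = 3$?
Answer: $\frac{155303}{25200} \approx 6.1628$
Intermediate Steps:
$j = -1$ ($j = \left(- \frac{1}{3}\right) 3 = -1$)
$S{\left(B \right)} = - B$
$l{\left(J \right)} = \frac{2}{J}$ ($l{\left(J \right)} = \frac{-1 + 5}{J + J} = \frac{4}{2 J} = 4 \frac{1}{2 J} = \frac{2}{J}$)
$X = \frac{8}{315}$ ($X = \frac{\left(-1\right) 2 + \frac{2}{-7}}{-46 - 44} = \frac{-2 + 2 \left(- \frac{1}{7}\right)}{-90} = \left(-2 - \frac{2}{7}\right) \left(- \frac{1}{90}\right) = \left(- \frac{16}{7}\right) \left(- \frac{1}{90}\right) = \frac{8}{315} \approx 0.025397$)
$\frac{493 + X}{33 + 47} = \frac{493 + \frac{8}{315}}{33 + 47} = \frac{155303}{315 \cdot 80} = \frac{155303}{315} \cdot \frac{1}{80} = \frac{155303}{25200}$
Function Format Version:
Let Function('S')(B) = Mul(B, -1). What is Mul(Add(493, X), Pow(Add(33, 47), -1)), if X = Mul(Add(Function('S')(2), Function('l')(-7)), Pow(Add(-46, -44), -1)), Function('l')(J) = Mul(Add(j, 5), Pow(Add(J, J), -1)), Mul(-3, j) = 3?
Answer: Rational(155303, 25200) ≈ 6.1628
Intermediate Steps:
j = -1 (j = Mul(Rational(-1, 3), 3) = -1)
Function('S')(B) = Mul(-1, B)
Function('l')(J) = Mul(2, Pow(J, -1)) (Function('l')(J) = Mul(Add(-1, 5), Pow(Add(J, J), -1)) = Mul(4, Pow(Mul(2, J), -1)) = Mul(4, Mul(Rational(1, 2), Pow(J, -1))) = Mul(2, Pow(J, -1)))
X = Rational(8, 315) (X = Mul(Add(Mul(-1, 2), Mul(2, Pow(-7, -1))), Pow(Add(-46, -44), -1)) = Mul(Add(-2, Mul(2, Rational(-1, 7))), Pow(-90, -1)) = Mul(Add(-2, Rational(-2, 7)), Rational(-1, 90)) = Mul(Rational(-16, 7), Rational(-1, 90)) = Rational(8, 315) ≈ 0.025397)
Mul(Add(493, X), Pow(Add(33, 47), -1)) = Mul(Add(493, Rational(8, 315)), Pow(Add(33, 47), -1)) = Mul(Rational(155303, 315), Pow(80, -1)) = Mul(Rational(155303, 315), Rational(1, 80)) = Rational(155303, 25200)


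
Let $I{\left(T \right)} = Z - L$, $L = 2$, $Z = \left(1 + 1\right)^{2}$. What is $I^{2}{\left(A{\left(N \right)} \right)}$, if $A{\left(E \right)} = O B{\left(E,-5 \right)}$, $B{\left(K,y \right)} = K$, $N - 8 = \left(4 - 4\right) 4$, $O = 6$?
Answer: $4$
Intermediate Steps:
$N = 8$ ($N = 8 + \left(4 - 4\right) 4 = 8 + 0 \cdot 4 = 8 + 0 = 8$)
$Z = 4$ ($Z = 2^{2} = 4$)
$A{\left(E \right)} = 6 E$
$I{\left(T \right)} = 2$ ($I{\left(T \right)} = 4 - 2 = 2$)
$I^{2}{\left(A{\left(N \right)} \right)} = 2^{2} = 4$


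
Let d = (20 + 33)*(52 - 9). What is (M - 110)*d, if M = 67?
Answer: -97997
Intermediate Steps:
d = 2279 (d = 53*43 = 2279)
(M - 110)*d = (67 - 110)*2279 = -43*2279 = -97997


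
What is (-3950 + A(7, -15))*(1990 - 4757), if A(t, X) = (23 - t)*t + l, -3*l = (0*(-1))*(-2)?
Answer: 10619746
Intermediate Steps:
l = 0 (l = -0*(-1)*(-2)/3 = -0*(-2) = -⅓*0 = 0)
A(t, X) = t*(23 - t) (A(t, X) = (23 - t)*t + 0 = t*(23 - t) + 0 = t*(23 - t))
(-3950 + A(7, -15))*(1990 - 4757) = (-3950 + 7*(23 - 1*7))*(1990 - 4757) = (-3950 + 7*(23 - 7))*(-2767) = (-3950 + 7*16)*(-2767) = (-3950 + 112)*(-2767) = -3838*(-2767) = 10619746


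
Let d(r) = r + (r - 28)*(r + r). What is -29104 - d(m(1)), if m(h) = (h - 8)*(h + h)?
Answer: -30266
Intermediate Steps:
m(h) = 2*h*(-8 + h) (m(h) = (-8 + h)*(2*h) = 2*h*(-8 + h))
d(r) = r + 2*r*(-28 + r) (d(r) = r + (-28 + r)*(2*r) = r + 2*r*(-28 + r))
-29104 - d(m(1)) = -29104 - 2*1*(-8 + 1)*(-55 + 2*(2*1*(-8 + 1))) = -29104 - 2*1*(-7)*(-55 + 2*(2*1*(-7))) = -29104 - (-14)*(-55 + 2*(-14)) = -29104 - (-14)*(-55 - 28) = -29104 - (-14)*(-83) = -29104 - 1*1162 = -29104 - 1162 = -30266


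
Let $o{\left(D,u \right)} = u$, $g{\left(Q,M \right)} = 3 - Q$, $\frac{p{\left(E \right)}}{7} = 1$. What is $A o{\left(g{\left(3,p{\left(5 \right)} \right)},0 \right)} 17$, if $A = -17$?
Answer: $0$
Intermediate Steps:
$p{\left(E \right)} = 7$ ($p{\left(E \right)} = 7 \cdot 1 = 7$)
$A o{\left(g{\left(3,p{\left(5 \right)} \right)},0 \right)} 17 = \left(-17\right) 0 \cdot 17 = 0 \cdot 17 = 0$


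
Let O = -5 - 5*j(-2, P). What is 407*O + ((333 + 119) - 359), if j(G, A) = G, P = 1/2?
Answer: 2128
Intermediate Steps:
P = ½ (P = 1*(½) = ½ ≈ 0.50000)
O = 5 (O = -5 - 5*(-2) = -5 + 10 = 5)
407*O + ((333 + 119) - 359) = 407*5 + ((333 + 119) - 359) = 2035 + (452 - 359) = 2035 + 93 = 2128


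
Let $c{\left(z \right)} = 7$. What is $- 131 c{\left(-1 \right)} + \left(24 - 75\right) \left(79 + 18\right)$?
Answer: $-5864$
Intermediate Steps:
$- 131 c{\left(-1 \right)} + \left(24 - 75\right) \left(79 + 18\right) = \left(-131\right) 7 + \left(24 - 75\right) \left(79 + 18\right) = -917 - 4947 = -5864$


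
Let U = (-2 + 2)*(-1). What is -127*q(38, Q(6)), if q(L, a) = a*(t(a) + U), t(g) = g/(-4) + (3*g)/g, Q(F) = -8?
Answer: 5080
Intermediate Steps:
t(g) = 3 - g/4 (t(g) = g*(-1/4) + 3 = -g/4 + 3 = 3 - g/4)
U = 0 (U = 0*(-1) = 0)
q(L, a) = a*(3 - a/4) (q(L, a) = a*((3 - a/4) + 0) = a*(3 - a/4))
-127*q(38, Q(6)) = -127*(-8)*(12 - 1*(-8))/4 = -127*(-8)*(12 + 8)/4 = -127*(-8)*20/4 = -127*(-40) = 5080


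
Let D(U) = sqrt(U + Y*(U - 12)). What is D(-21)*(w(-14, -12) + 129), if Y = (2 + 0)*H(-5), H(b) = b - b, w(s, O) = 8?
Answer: 137*I*sqrt(21) ≈ 627.81*I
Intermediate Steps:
H(b) = 0
Y = 0 (Y = (2 + 0)*0 = 2*0 = 0)
D(U) = sqrt(U) (D(U) = sqrt(U + 0*(U - 12)) = sqrt(U + 0*(-12 + U)) = sqrt(U + 0) = sqrt(U))
D(-21)*(w(-14, -12) + 129) = sqrt(-21)*(8 + 129) = (I*sqrt(21))*137 = 137*I*sqrt(21)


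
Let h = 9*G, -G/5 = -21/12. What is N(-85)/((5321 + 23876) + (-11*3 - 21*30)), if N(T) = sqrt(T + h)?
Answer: 5*I/57068 ≈ 8.7615e-5*I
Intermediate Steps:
G = 35/4 (G = -(-105)/12 = -5*(-7/4) = 35/4 ≈ 8.7500)
h = 315/4 (h = 9*(35/4) = 315/4 ≈ 78.750)
N(T) = sqrt(315/4 + T) (N(T) = sqrt(T + 315/4) = sqrt(315/4 + T))
N(-85)/((5321 + 23876) + (-11*3 - 21*30)) = (sqrt(315 + 4*(-85))/2)/((5321 + 23876) + (-11*3 - 21*30)) = (sqrt(315 - 340)/2)/(29197 + (-33 - 630)) = (sqrt(-25)/2)/(29197 - 663) = ((5*I)/2)/28534 = (5*I/2)*(1/28534) = 5*I/57068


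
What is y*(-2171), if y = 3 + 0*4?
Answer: -6513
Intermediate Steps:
y = 3 (y = 3 + 0 = 3)
y*(-2171) = 3*(-2171) = -6513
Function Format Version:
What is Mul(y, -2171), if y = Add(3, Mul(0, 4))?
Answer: -6513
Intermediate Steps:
y = 3 (y = Add(3, 0) = 3)
Mul(y, -2171) = Mul(3, -2171) = -6513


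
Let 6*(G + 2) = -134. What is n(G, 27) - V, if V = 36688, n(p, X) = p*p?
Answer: -324863/9 ≈ -36096.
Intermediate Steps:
G = -73/3 (G = -2 + (⅙)*(-134) = -2 - 67/3 = -73/3 ≈ -24.333)
n(p, X) = p²
n(G, 27) - V = (-73/3)² - 1*36688 = 5329/9 - 36688 = -324863/9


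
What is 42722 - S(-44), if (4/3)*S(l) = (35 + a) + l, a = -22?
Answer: 170981/4 ≈ 42745.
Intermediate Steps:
S(l) = 39/4 + 3*l/4 (S(l) = 3*((35 - 22) + l)/4 = 3*(13 + l)/4 = 39/4 + 3*l/4)
42722 - S(-44) = 42722 - (39/4 + (3/4)*(-44)) = 42722 - (39/4 - 33) = 42722 - 1*(-93/4) = 42722 + 93/4 = 170981/4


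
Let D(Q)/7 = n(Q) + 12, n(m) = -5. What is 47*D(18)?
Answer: 2303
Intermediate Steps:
D(Q) = 49 (D(Q) = 7*(-5 + 12) = 7*7 = 49)
47*D(18) = 47*49 = 2303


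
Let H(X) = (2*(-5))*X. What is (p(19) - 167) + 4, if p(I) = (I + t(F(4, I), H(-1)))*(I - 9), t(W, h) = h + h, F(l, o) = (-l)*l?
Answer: 227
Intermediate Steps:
F(l, o) = -l**2
H(X) = -10*X
t(W, h) = 2*h
p(I) = (-9 + I)*(20 + I) (p(I) = (I + 2*(-10*(-1)))*(I - 9) = (I + 2*10)*(-9 + I) = (I + 20)*(-9 + I) = (20 + I)*(-9 + I) = (-9 + I)*(20 + I))
(p(19) - 167) + 4 = ((-180 + 19**2 + 11*19) - 167) + 4 = ((-180 + 361 + 209) - 167) + 4 = (390 - 167) + 4 = 223 + 4 = 227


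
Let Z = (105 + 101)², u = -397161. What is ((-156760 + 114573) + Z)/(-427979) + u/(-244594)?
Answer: 169915663713/104681095526 ≈ 1.6232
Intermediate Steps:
Z = 42436 (Z = 206² = 42436)
((-156760 + 114573) + Z)/(-427979) + u/(-244594) = ((-156760 + 114573) + 42436)/(-427979) - 397161/(-244594) = (-42187 + 42436)*(-1/427979) - 397161*(-1/244594) = 249*(-1/427979) + 397161/244594 = -249/427979 + 397161/244594 = 169915663713/104681095526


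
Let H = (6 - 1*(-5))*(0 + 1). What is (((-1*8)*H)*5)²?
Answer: 193600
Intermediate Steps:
H = 11 (H = (6 + 5)*1 = 11*1 = 11)
(((-1*8)*H)*5)² = ((-1*8*11)*5)² = (-8*11*5)² = (-88*5)² = (-440)² = 193600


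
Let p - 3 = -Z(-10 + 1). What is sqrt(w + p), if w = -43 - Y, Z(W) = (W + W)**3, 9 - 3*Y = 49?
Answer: 2*sqrt(13062)/3 ≈ 76.193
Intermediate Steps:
Y = -40/3 (Y = 3 - 1/3*49 = 3 - 49/3 = -40/3 ≈ -13.333)
Z(W) = 8*W**3 (Z(W) = (2*W)**3 = 8*W**3)
p = 5835 (p = 3 - 8*(-10 + 1)**3 = 3 - 8*(-9)**3 = 3 - 8*(-729) = 3 - 1*(-5832) = 3 + 5832 = 5835)
w = -89/3 (w = -43 - 1*(-40/3) = -43 + 40/3 = -89/3 ≈ -29.667)
sqrt(w + p) = sqrt(-89/3 + 5835) = sqrt(17416/3) = 2*sqrt(13062)/3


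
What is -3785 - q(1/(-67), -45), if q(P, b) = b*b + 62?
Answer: -5872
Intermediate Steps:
q(P, b) = 62 + b² (q(P, b) = b² + 62 = 62 + b²)
-3785 - q(1/(-67), -45) = -3785 - (62 + (-45)²) = -3785 - (62 + 2025) = -3785 - 1*2087 = -3785 - 2087 = -5872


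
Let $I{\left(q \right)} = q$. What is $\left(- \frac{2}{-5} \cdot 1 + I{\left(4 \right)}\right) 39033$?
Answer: $\frac{858726}{5} \approx 1.7175 \cdot 10^{5}$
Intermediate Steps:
$\left(- \frac{2}{-5} \cdot 1 + I{\left(4 \right)}\right) 39033 = \left(- \frac{2}{-5} \cdot 1 + 4\right) 39033 = \left(\left(-2\right) \left(- \frac{1}{5}\right) 1 + 4\right) 39033 = \left(\frac{2}{5} \cdot 1 + 4\right) 39033 = \left(\frac{2}{5} + 4\right) 39033 = \frac{22}{5} \cdot 39033 = \frac{858726}{5}$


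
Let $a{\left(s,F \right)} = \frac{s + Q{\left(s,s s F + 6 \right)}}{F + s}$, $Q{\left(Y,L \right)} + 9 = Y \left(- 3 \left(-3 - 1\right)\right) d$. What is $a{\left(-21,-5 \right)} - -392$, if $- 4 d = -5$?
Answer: $\frac{10537}{26} \approx 405.27$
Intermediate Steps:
$d = \frac{5}{4}$ ($d = \left(- \frac{1}{4}\right) \left(-5\right) = \frac{5}{4} \approx 1.25$)
$Q{\left(Y,L \right)} = -9 + 15 Y$ ($Q{\left(Y,L \right)} = -9 + Y \left(- 3 \left(-3 - 1\right)\right) \frac{5}{4} = -9 + Y \left(\left(-3\right) \left(-4\right)\right) \frac{5}{4} = -9 + Y 12 \cdot \frac{5}{4} = -9 + 12 Y \frac{5}{4} = -9 + 15 Y$)
$a{\left(s,F \right)} = \frac{-9 + 16 s}{F + s}$ ($a{\left(s,F \right)} = \frac{s + \left(-9 + 15 s\right)}{F + s} = \frac{-9 + 16 s}{F + s}$)
$a{\left(-21,-5 \right)} - -392 = \frac{-9 + 16 \left(-21\right)}{-5 - 21} - -392 = \frac{-9 - 336}{-26} + 392 = \left(- \frac{1}{26}\right) \left(-345\right) + 392 = \frac{345}{26} + 392 = \frac{10537}{26}$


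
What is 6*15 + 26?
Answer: 116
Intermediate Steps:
6*15 + 26 = 90 + 26 = 116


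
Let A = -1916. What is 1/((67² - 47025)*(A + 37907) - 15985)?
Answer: -1/1530929161 ≈ -6.5320e-10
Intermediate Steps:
1/((67² - 47025)*(A + 37907) - 15985) = 1/((67² - 47025)*(-1916 + 37907) - 15985) = 1/((4489 - 47025)*35991 - 15985) = 1/(-42536*35991 - 15985) = 1/(-1530913176 - 15985) = 1/(-1530929161) = -1/1530929161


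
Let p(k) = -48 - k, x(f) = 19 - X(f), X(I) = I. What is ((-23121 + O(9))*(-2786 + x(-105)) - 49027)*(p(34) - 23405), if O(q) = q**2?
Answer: -1439364460611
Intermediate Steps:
x(f) = 19 - f
((-23121 + O(9))*(-2786 + x(-105)) - 49027)*(p(34) - 23405) = ((-23121 + 9**2)*(-2786 + (19 - 1*(-105))) - 49027)*((-48 - 1*34) - 23405) = ((-23121 + 81)*(-2786 + (19 + 105)) - 49027)*((-48 - 34) - 23405) = (-23040*(-2786 + 124) - 49027)*(-82 - 23405) = (-23040*(-2662) - 49027)*(-23487) = (61332480 - 49027)*(-23487) = 61283453*(-23487) = -1439364460611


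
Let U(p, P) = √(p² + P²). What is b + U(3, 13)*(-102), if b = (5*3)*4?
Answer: 60 - 102*√178 ≈ -1300.8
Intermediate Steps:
b = 60 (b = 15*4 = 60)
U(p, P) = √(P² + p²)
b + U(3, 13)*(-102) = 60 + √(13² + 3²)*(-102) = 60 + √(169 + 9)*(-102) = 60 + √178*(-102) = 60 - 102*√178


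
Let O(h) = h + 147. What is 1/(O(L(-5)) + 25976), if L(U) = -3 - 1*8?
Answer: 1/26112 ≈ 3.8297e-5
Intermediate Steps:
L(U) = -11 (L(U) = -3 - 8 = -11)
O(h) = 147 + h
1/(O(L(-5)) + 25976) = 1/((147 - 11) + 25976) = 1/(136 + 25976) = 1/26112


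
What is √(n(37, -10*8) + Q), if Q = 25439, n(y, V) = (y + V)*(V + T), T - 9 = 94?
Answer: 5*√978 ≈ 156.36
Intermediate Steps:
T = 103 (T = 9 + 94 = 103)
n(y, V) = (103 + V)*(V + y) (n(y, V) = (y + V)*(V + 103) = (V + y)*(103 + V) = (103 + V)*(V + y))
√(n(37, -10*8) + Q) = √(((-10*8)² + 103*(-10*8) + 103*37 - 10*8*37) + 25439) = √(((-80)² + 103*(-80) + 3811 - 80*37) + 25439) = √((6400 - 8240 + 3811 - 2960) + 25439) = √(-989 + 25439) = √24450 = 5*√978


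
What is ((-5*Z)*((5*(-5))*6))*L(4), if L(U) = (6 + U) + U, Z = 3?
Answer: 31500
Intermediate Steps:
L(U) = 6 + 2*U
((-5*Z)*((5*(-5))*6))*L(4) = ((-5*3)*((5*(-5))*6))*(6 + 2*4) = (-(-375)*6)*(6 + 8) = -15*(-150)*14 = 2250*14 = 31500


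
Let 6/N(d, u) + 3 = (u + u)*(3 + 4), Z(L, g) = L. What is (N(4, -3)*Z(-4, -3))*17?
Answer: 136/15 ≈ 9.0667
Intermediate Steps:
N(d, u) = 6/(-3 + 14*u) (N(d, u) = 6/(-3 + (u + u)*(3 + 4)) = 6/(-3 + (2*u)*7) = 6/(-3 + 14*u))
(N(4, -3)*Z(-4, -3))*17 = ((6/(-3 + 14*(-3)))*(-4))*17 = ((6/(-3 - 42))*(-4))*17 = ((6/(-45))*(-4))*17 = ((6*(-1/45))*(-4))*17 = -2/15*(-4)*17 = (8/15)*17 = 136/15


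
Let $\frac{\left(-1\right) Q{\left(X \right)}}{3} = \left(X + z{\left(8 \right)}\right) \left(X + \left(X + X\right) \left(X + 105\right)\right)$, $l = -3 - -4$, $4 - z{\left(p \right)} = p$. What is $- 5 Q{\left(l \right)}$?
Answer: $-9585$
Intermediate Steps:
$z{\left(p \right)} = 4 - p$
$l = 1$ ($l = -3 + 4 = 1$)
$Q{\left(X \right)} = - 3 \left(-4 + X\right) \left(X + 2 X \left(105 + X\right)\right)$ ($Q{\left(X \right)} = - 3 \left(X + \left(4 - 8\right)\right) \left(X + \left(X + X\right) \left(X + 105\right)\right) = - 3 \left(X + \left(4 - 8\right)\right) \left(X + 2 X \left(105 + X\right)\right) = - 3 \left(X - 4\right) \left(X + 2 X \left(105 + X\right)\right) = - 3 \left(-4 + X\right) \left(X + 2 X \left(105 + X\right)\right)$)
$- 5 Q{\left(l \right)} = - 5 \cdot 3 \cdot 1 \left(844 - 203 - 2 \cdot 1^{2}\right) = - 5 \cdot 3 \cdot 1 \left(844 - 203 - 2\right) = - 5 \cdot 3 \cdot 1 \cdot 639 = \left(-5\right) 1917 = -9585$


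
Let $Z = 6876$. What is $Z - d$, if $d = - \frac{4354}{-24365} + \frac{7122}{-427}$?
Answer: $\frac{71708575352}{10403855} \approx 6892.5$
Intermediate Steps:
$d = - \frac{171668372}{10403855}$ ($d = \left(-4354\right) \left(- \frac{1}{24365}\right) + 7122 \left(- \frac{1}{427}\right) = \frac{4354}{24365} - \frac{7122}{427} = - \frac{171668372}{10403855} \approx -16.5$)
$Z - d = 6876 - - \frac{171668372}{10403855} = 6876 + \frac{171668372}{10403855} = \frac{71708575352}{10403855}$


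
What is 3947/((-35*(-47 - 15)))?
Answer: 3947/2170 ≈ 1.8189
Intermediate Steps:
3947/((-35*(-47 - 15))) = 3947/((-35*(-62))) = 3947/2170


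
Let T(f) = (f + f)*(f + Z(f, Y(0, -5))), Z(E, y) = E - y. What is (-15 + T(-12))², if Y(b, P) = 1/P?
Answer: 7733961/25 ≈ 3.0936e+5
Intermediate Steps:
T(f) = 2*f*(⅕ + 2*f) (T(f) = (f + f)*(f + (f - 1/(-5))) = (2*f)*(f + (f - 1*(-⅕))) = (2*f)*(f + (f + ⅕)) = (2*f)*(f + (⅕ + f)) = (2*f)*(⅕ + 2*f) = 2*f*(⅕ + 2*f))
(-15 + T(-12))² = (-15 + (⅖)*(-12)*(1 + 10*(-12)))² = (-15 + (⅖)*(-12)*(1 - 120))² = (-15 + (⅖)*(-12)*(-119))² = (-15 + 2856/5)² = (2781/5)² = 7733961/25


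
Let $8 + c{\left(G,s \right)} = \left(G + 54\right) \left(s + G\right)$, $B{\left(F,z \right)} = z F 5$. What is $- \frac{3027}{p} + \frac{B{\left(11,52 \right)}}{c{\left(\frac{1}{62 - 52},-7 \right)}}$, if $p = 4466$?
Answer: $- \frac{15304313}{1871254} \approx -8.1786$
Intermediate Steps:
$B{\left(F,z \right)} = 5 F z$ ($B{\left(F,z \right)} = F z 5 = 5 F z$)
$c{\left(G,s \right)} = -8 + \left(54 + G\right) \left(G + s\right)$ ($c{\left(G,s \right)} = -8 + \left(G + 54\right) \left(s + G\right) = -8 + \left(54 + G\right) \left(G + s\right)$)
$- \frac{3027}{p} + \frac{B{\left(11,52 \right)}}{c{\left(\frac{1}{62 - 52},-7 \right)}} = - \frac{3027}{4466} + \frac{5 \cdot 11 \cdot 52}{-8 + \left(\frac{1}{62 - 52}\right)^{2} + \frac{54}{62 - 52} + 54 \left(-7\right) + \frac{1}{62 - 52} \left(-7\right)} = \left(-3027\right) \frac{1}{4466} + \frac{2860}{-8 + \left(\frac{1}{10}\right)^{2} + \frac{54}{10} - 378 + \frac{1}{10} \left(-7\right)} = - \frac{3027}{4466} + \frac{2860}{-8 + \left(\frac{1}{10}\right)^{2} + 54 \cdot \frac{1}{10} - 378 + \frac{1}{10} \left(-7\right)} = - \frac{3027}{4466} + \frac{2860}{-8 + \frac{1}{100} + \frac{27}{5} - 378 - \frac{7}{10}} = - \frac{3027}{4466} + \frac{2860}{- \frac{38129}{100}} = - \frac{3027}{4466} + 2860 \left(- \frac{100}{38129}\right) = - \frac{3027}{4466} - \frac{22000}{2933} = - \frac{15304313}{1871254}$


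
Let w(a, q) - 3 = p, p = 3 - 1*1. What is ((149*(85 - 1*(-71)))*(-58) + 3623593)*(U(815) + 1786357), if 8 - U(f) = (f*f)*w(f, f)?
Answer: -3492255829160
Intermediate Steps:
p = 2 (p = 3 - 1 = 2)
w(a, q) = 5 (w(a, q) = 3 + 2 = 5)
U(f) = 8 - 5*f² (U(f) = 8 - f*f*5 = 8 - f²*5 = 8 - 5*f²)
((149*(85 - 1*(-71)))*(-58) + 3623593)*(U(815) + 1786357) = ((149*(85 - 1*(-71)))*(-58) + 3623593)*((8 - 5*815²) + 1786357) = ((149*(85 + 71))*(-58) + 3623593)*((8 - 5*664225) + 1786357) = ((149*156)*(-58) + 3623593)*((8 - 3321125) + 1786357) = (23244*(-58) + 3623593)*(-3321117 + 1786357) = (-1348152 + 3623593)*(-1534760) = 2275441*(-1534760) = -3492255829160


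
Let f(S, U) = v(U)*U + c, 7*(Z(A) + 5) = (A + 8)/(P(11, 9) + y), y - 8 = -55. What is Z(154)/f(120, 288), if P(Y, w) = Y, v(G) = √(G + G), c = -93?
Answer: -79/95466 ≈ -0.00082752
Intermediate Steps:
y = -47 (y = 8 - 55 = -47)
v(G) = √2*√G (v(G) = √(2*G) = √2*√G)
Z(A) = -317/63 - A/252 (Z(A) = -5 + ((A + 8)/(11 - 47))/7 = -5 + ((8 + A)/(-36))/7 = -5 + ((8 + A)*(-1/36))/7 = -5 + (-2/9 - A/36)/7 = -5 + (-2/63 - A/252) = -317/63 - A/252)
f(S, U) = -93 + √2*U^(3/2) (f(S, U) = (√2*√U)*U - 93 = √2*U^(3/2) - 93 = -93 + √2*U^(3/2))
Z(154)/f(120, 288) = (-317/63 - 1/252*154)/(-93 + √2*288^(3/2)) = (-317/63 - 11/18)/(-93 + √2*(3456*√2)) = -79/(14*(-93 + 6912)) = -79/14/6819 = -79/14*1/6819 = -79/95466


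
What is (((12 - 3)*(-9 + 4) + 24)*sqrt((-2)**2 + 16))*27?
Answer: -1134*sqrt(5) ≈ -2535.7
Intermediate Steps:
(((12 - 3)*(-9 + 4) + 24)*sqrt((-2)**2 + 16))*27 = ((9*(-5) + 24)*sqrt(4 + 16))*27 = ((-45 + 24)*sqrt(20))*27 = -42*sqrt(5)*27 = -1134*sqrt(5)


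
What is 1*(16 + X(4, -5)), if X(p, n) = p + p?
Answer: 24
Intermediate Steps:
X(p, n) = 2*p
1*(16 + X(4, -5)) = 1*(16 + 2*4) = 1*(16 + 8) = 1*24 = 24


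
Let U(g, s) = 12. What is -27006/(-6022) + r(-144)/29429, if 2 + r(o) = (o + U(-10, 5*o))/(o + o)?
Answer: 9537003481/2126657256 ≈ 4.4845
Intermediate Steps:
r(o) = -2 + (12 + o)/(2*o) (r(o) = -2 + (o + 12)/(o + o) = -2 + (12 + o)/((2*o)) = -2 + (12 + o)*(1/(2*o)) = -2 + (12 + o)/(2*o))
-27006/(-6022) + r(-144)/29429 = -27006/(-6022) + (-3/2 + 6/(-144))/29429 = -27006*(-1/6022) + (-3/2 + 6*(-1/144))*(1/29429) = 13503/3011 + (-3/2 - 1/24)*(1/29429) = 13503/3011 - 37/24*1/29429 = 13503/3011 - 37/706296 = 9537003481/2126657256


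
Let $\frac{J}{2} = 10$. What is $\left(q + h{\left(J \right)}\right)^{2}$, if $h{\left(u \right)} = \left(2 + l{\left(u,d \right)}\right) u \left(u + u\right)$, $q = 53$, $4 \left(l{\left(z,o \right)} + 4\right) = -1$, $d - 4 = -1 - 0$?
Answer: $3052009$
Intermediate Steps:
$J = 20$ ($J = 2 \cdot 10 = 20$)
$d = 3$ ($d = 4 - 1 = 3$)
$l{\left(z,o \right)} = - \frac{17}{4}$ ($l{\left(z,o \right)} = -4 + \frac{1}{4} \left(-1\right) = -4 - \frac{1}{4} = - \frac{17}{4}$)
$h{\left(u \right)} = - \frac{9 u^{2}}{2}$ ($h{\left(u \right)} = \left(2 - \frac{17}{4}\right) u \left(u + u\right) = - \frac{9 u 2 u}{4} = - \frac{9 \cdot 2 u^{2}}{4} = - \frac{9 u^{2}}{2}$)
$\left(q + h{\left(J \right)}\right)^{2} = \left(53 - \frac{9 \cdot 20^{2}}{2}\right)^{2} = \left(53 - 1800\right)^{2} = \left(-1747\right)^{2} = 3052009$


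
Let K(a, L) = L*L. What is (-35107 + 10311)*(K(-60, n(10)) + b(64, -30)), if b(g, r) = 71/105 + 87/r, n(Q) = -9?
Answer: -205100114/105 ≈ -1.9533e+6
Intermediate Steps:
K(a, L) = L²
b(g, r) = 71/105 + 87/r (b(g, r) = 71*(1/105) + 87/r = 71/105 + 87/r)
(-35107 + 10311)*(K(-60, n(10)) + b(64, -30)) = (-35107 + 10311)*((-9)² + (71/105 + 87/(-30))) = -24796*(81 + (71/105 + 87*(-1/30))) = -24796*(81 + (71/105 - 29/10)) = -24796*(81 - 467/210) = -24796*16543/210 = -205100114/105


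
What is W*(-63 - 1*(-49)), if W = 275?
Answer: -3850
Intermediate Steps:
W*(-63 - 1*(-49)) = 275*(-63 - 1*(-49)) = 275*(-63 + 49) = 275*(-14) = -3850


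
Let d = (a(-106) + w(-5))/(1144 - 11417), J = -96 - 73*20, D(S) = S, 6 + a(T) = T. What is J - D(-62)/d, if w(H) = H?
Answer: 454874/117 ≈ 3887.8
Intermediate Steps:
a(T) = -6 + T
J = -1556 (J = -96 - 1460 = -1556)
d = 117/10273 (d = ((-6 - 106) - 5)/(1144 - 11417) = (-112 - 5)/(-10273) = -117*(-1/10273) = 117/10273 ≈ 0.011389)
J - D(-62)/d = -1556 - (-62)/117/10273 = -1556 - (-62)*10273/117 = -1556 - 1*(-636926/117) = -1556 + 636926/117 = 454874/117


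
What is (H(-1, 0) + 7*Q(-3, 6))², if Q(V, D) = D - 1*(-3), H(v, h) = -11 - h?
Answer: 2704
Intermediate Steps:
Q(V, D) = 3 + D (Q(V, D) = D + 3 = 3 + D)
(H(-1, 0) + 7*Q(-3, 6))² = ((-11 - 1*0) + 7*(3 + 6))² = ((-11 + 0) + 7*9)² = (-11 + 63)² = 52² = 2704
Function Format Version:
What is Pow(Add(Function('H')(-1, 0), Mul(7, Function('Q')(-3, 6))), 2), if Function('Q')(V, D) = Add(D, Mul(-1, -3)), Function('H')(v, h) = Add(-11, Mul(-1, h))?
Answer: 2704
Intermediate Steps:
Function('Q')(V, D) = Add(3, D) (Function('Q')(V, D) = Add(D, 3) = Add(3, D))
Pow(Add(Function('H')(-1, 0), Mul(7, Function('Q')(-3, 6))), 2) = Pow(Add(Add(-11, Mul(-1, 0)), Mul(7, Add(3, 6))), 2) = Pow(Add(Add(-11, 0), Mul(7, 9)), 2) = Pow(Add(-11, 63), 2) = Pow(52, 2) = 2704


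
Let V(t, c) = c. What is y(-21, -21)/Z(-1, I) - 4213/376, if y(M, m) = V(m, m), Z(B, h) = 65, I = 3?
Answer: -281741/24440 ≈ -11.528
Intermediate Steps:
y(M, m) = m
y(-21, -21)/Z(-1, I) - 4213/376 = -21/65 - 4213/376 = -281741/24440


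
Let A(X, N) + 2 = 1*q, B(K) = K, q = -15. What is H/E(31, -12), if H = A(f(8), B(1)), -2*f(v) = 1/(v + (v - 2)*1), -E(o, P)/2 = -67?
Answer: -17/134 ≈ -0.12687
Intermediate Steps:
E(o, P) = 134 (E(o, P) = -2*(-67) = 134)
f(v) = -1/(2*(-2 + 2*v)) (f(v) = -1/(2*(v + (v - 2)*1)) = -1/(2*(v + (-2 + v)*1)) = -1/(2*(v + (-2 + v))) = -1/(2*(-2 + 2*v)))
A(X, N) = -17 (A(X, N) = -2 + 1*(-15) = -2 - 15 = -17)
H = -17
H/E(31, -12) = -17/134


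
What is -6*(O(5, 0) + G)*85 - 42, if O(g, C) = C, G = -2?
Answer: 978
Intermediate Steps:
-6*(O(5, 0) + G)*85 - 42 = -6*(0 - 2)*85 - 42 = -6*(-2)*85 - 42 = 12*85 - 42 = 1020 - 42 = 978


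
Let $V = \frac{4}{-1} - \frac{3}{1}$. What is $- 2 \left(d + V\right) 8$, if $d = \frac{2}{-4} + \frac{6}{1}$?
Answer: $24$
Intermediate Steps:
$d = \frac{11}{2}$ ($d = 2 \left(- \frac{1}{4}\right) + 6 \cdot 1 = - \frac{1}{2} + 6 = \frac{11}{2} \approx 5.5$)
$V = -7$ ($V = 4 \left(-1\right) - 3 = -4 - 3 = -7$)
$- 2 \left(d + V\right) 8 = - 2 \left(\frac{11}{2} - 7\right) 8 = \left(-2\right) \left(- \frac{3}{2}\right) 8 = 3 \cdot 8 = 24$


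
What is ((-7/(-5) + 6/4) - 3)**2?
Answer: 1/100 ≈ 0.010000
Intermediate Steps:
((-7/(-5) + 6/4) - 3)**2 = ((-7*(-1/5) + 6*(1/4)) - 3)**2 = ((7/5 + 3/2) - 3)**2 = (29/10 - 3)**2 = (-1/10)**2 = 1/100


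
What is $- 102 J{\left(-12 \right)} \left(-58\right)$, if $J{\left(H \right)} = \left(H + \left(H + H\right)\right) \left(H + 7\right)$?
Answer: $1064880$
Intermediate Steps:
$J{\left(H \right)} = 3 H \left(7 + H\right)$ ($J{\left(H \right)} = \left(H + 2 H\right) \left(7 + H\right) = 3 H \left(7 + H\right)$)
$- 102 J{\left(-12 \right)} \left(-58\right) = - 102 \cdot 3 \left(-12\right) \left(7 - 12\right) \left(-58\right) = - 102 \cdot 3 \left(-12\right) \left(-5\right) \left(-58\right) = \left(-102\right) 180 \left(-58\right) = \left(-18360\right) \left(-58\right) = 1064880$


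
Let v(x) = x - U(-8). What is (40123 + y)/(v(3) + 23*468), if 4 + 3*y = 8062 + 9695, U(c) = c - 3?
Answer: 69061/16167 ≈ 4.2717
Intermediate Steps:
U(c) = -3 + c
y = 17753/3 (y = -4/3 + (8062 + 9695)/3 = -4/3 + (⅓)*17757 = -4/3 + 5919 = 17753/3 ≈ 5917.7)
v(x) = 11 + x (v(x) = x - (-3 - 8) = x - 1*(-11) = x + 11 = 11 + x)
(40123 + y)/(v(3) + 23*468) = (40123 + 17753/3)/((11 + 3) + 23*468) = 138122/(3*(14 + 10764)) = (138122/3)/10778 = (138122/3)*(1/10778) = 69061/16167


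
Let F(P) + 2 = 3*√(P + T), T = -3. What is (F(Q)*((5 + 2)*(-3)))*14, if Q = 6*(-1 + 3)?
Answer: -2058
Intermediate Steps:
Q = 12 (Q = 6*2 = 12)
F(P) = -2 + 3*√(-3 + P) (F(P) = -2 + 3*√(P - 3) = -2 + 3*√(-3 + P))
(F(Q)*((5 + 2)*(-3)))*14 = ((-2 + 3*√(-3 + 12))*((5 + 2)*(-3)))*14 = ((-2 + 3*√9)*(7*(-3)))*14 = ((-2 + 3*3)*(-21))*14 = ((-2 + 9)*(-21))*14 = (7*(-21))*14 = -147*14 = -2058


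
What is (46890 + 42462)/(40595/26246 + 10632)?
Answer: 2345132592/279088067 ≈ 8.4028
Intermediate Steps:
(46890 + 42462)/(40595/26246 + 10632) = 89352/(40595*(1/26246) + 10632) = 89352/(40595/26246 + 10632) = 89352/(279088067/26246) = 89352*(26246/279088067) = 2345132592/279088067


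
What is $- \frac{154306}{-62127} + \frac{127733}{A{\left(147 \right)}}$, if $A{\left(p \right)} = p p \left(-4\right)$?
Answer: $\frac{600213925}{596667708} \approx 1.0059$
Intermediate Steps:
$A{\left(p \right)} = - 4 p^{2}$ ($A{\left(p \right)} = p^{2} \left(-4\right) = - 4 p^{2}$)
$- \frac{154306}{-62127} + \frac{127733}{A{\left(147 \right)}} = - \frac{154306}{-62127} + \frac{127733}{\left(-4\right) 147^{2}} = \left(-154306\right) \left(- \frac{1}{62127}\right) + \frac{127733}{\left(-4\right) 21609} = \frac{154306}{62127} + \frac{127733}{-86436} = \frac{154306}{62127} + 127733 \left(- \frac{1}{86436}\right) = \frac{154306}{62127} - \frac{127733}{86436} = \frac{600213925}{596667708}$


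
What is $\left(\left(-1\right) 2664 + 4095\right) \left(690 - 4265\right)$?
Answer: $-5115825$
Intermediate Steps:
$\left(\left(-1\right) 2664 + 4095\right) \left(690 - 4265\right) = \left(-2664 + 4095\right) \left(-3575\right) = 1431 \left(-3575\right) = -5115825$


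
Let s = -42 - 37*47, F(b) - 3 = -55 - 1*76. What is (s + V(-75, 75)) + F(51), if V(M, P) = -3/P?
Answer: -47726/25 ≈ -1909.0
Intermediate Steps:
F(b) = -128 (F(b) = 3 + (-55 - 1*76) = 3 + (-55 - 76) = 3 - 131 = -128)
s = -1781 (s = -42 - 1739 = -1781)
(s + V(-75, 75)) + F(51) = (-1781 - 3/75) - 128 = (-1781 - 3*1/75) - 128 = (-1781 - 1/25) - 128 = -44526/25 - 128 = -47726/25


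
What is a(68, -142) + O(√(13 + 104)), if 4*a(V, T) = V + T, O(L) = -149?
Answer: -335/2 ≈ -167.50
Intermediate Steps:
a(V, T) = T/4 + V/4 (a(V, T) = (V + T)/4 = (T + V)/4 = T/4 + V/4)
a(68, -142) + O(√(13 + 104)) = ((¼)*(-142) + (¼)*68) - 149 = (-71/2 + 17) - 149 = -37/2 - 149 = -335/2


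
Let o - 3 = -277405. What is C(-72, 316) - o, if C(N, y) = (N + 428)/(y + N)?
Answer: 16921611/61 ≈ 2.7740e+5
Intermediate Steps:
o = -277402 (o = 3 - 277405 = -277402)
C(N, y) = (428 + N)/(N + y)
C(-72, 316) - o = (428 - 72)/(-72 + 316) - 1*(-277402) = 356/244 + 277402 = (1/244)*356 + 277402 = 89/61 + 277402 = 16921611/61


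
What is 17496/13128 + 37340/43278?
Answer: 25987321/11836533 ≈ 2.1955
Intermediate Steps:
17496/13128 + 37340/43278 = 17496*(1/13128) + 37340*(1/43278) = 729/547 + 18670/21639 = 25987321/11836533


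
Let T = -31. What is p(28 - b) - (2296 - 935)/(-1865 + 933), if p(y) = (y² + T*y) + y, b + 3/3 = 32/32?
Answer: -50831/932 ≈ -54.540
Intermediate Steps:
b = 0 (b = -1 + 32/32 = -1 + 32*(1/32) = -1 + 1 = 0)
p(y) = y² - 30*y (p(y) = (y² - 31*y) + y = y² - 30*y)
p(28 - b) - (2296 - 935)/(-1865 + 933) = (28 - 1*0)*(-30 + (28 - 1*0)) - (2296 - 935)/(-1865 + 933) = (28 + 0)*(-30 + (28 + 0)) - 1361/(-932) = 28*(-30 + 28) - 1361*(-1)/932 = 28*(-2) - 1*(-1361/932) = -56 + 1361/932 = -50831/932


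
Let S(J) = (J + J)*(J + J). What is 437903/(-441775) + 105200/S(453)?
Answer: -78242954227/90656205975 ≈ -0.86307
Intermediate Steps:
S(J) = 4*J² (S(J) = (2*J)*(2*J) = 4*J²)
437903/(-441775) + 105200/S(453) = 437903/(-441775) + 105200/((4*453²)) = 437903*(-1/441775) + 105200/((4*205209)) = -437903/441775 + 105200/820836 = -437903/441775 + 105200*(1/820836) = -437903/441775 + 26300/205209 = -78242954227/90656205975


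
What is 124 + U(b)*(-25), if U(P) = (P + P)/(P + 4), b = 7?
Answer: 1014/11 ≈ 92.182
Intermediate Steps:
U(P) = 2*P/(4 + P) (U(P) = (2*P)/(4 + P) = 2*P/(4 + P))
124 + U(b)*(-25) = 124 + (2*7/(4 + 7))*(-25) = 124 + (2*7/11)*(-25) = 124 + (2*7*(1/11))*(-25) = 124 + (14/11)*(-25) = 124 - 350/11 = 1014/11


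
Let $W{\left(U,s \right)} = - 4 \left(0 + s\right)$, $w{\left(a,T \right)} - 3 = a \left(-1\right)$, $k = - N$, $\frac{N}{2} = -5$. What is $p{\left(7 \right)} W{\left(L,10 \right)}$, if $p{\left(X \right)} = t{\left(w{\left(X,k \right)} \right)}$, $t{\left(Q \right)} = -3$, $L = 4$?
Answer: $120$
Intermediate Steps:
$N = -10$ ($N = 2 \left(-5\right) = -10$)
$k = 10$ ($k = \left(-1\right) \left(-10\right) = 10$)
$w{\left(a,T \right)} = 3 - a$ ($w{\left(a,T \right)} = 3 + a \left(-1\right) = 3 - a$)
$W{\left(U,s \right)} = - 4 s$
$p{\left(X \right)} = -3$
$p{\left(7 \right)} W{\left(L,10 \right)} = - 3 \left(\left(-4\right) 10\right) = \left(-3\right) \left(-40\right) = 120$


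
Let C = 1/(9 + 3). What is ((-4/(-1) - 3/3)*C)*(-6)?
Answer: -3/2 ≈ -1.5000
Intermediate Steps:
C = 1/12 ≈ 0.083333
((-4/(-1) - 3/3)*C)*(-6) = ((-4/(-1) - 3/3)*(1/12))*(-6) = ((-4*(-1) - 3*⅓)*(1/12))*(-6) = ((4 - 1)*(1/12))*(-6) = (3*(1/12))*(-6) = (¼)*(-6) = -3/2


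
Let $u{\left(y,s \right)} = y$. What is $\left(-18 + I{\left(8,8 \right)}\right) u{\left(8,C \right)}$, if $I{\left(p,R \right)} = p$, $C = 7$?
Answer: $-80$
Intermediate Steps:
$\left(-18 + I{\left(8,8 \right)}\right) u{\left(8,C \right)} = \left(-18 + 8\right) 8 = \left(-10\right) 8 = -80$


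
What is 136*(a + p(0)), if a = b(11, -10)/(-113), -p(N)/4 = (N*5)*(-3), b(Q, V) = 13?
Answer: -1768/113 ≈ -15.646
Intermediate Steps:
p(N) = 60*N (p(N) = -4*N*5*(-3) = -4*5*N*(-3) = -(-60)*N = 60*N)
a = -13/113 (a = 13/(-113) = 13*(-1/113) = -13/113 ≈ -0.11504)
136*(a + p(0)) = 136*(-13/113 + 60*0) = 136*(-13/113 + 0) = 136*(-13/113) = -1768/113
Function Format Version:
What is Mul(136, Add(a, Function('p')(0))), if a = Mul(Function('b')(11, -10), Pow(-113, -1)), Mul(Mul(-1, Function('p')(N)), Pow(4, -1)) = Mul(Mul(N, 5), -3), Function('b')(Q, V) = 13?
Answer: Rational(-1768, 113) ≈ -15.646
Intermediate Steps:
Function('p')(N) = Mul(60, N) (Function('p')(N) = Mul(-4, Mul(Mul(N, 5), -3)) = Mul(-4, Mul(Mul(5, N), -3)) = Mul(-4, Mul(-15, N)) = Mul(60, N))
a = Rational(-13, 113) (a = Mul(13, Pow(-113, -1)) = Mul(13, Rational(-1, 113)) = Rational(-13, 113) ≈ -0.11504)
Mul(136, Add(a, Function('p')(0))) = Mul(136, Add(Rational(-13, 113), Mul(60, 0))) = Mul(136, Add(Rational(-13, 113), 0)) = Mul(136, Rational(-13, 113)) = Rational(-1768, 113)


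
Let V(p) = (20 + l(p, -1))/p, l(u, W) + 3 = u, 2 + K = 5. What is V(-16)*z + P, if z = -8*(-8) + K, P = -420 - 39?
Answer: -7411/16 ≈ -463.19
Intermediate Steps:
K = 3 (K = -2 + 5 = 3)
l(u, W) = -3 + u
P = -459
V(p) = (17 + p)/p (V(p) = (20 + (-3 + p))/p = (17 + p)/p)
z = 67 (z = -8*(-8) + 3 = 64 + 3 = 67)
V(-16)*z + P = ((17 - 16)/(-16))*67 - 459 = -1/16*1*67 - 459 = -1/16*67 - 459 = -67/16 - 459 = -7411/16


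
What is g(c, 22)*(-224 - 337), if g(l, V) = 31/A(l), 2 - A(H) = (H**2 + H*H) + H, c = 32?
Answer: 17391/2078 ≈ 8.3691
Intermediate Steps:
A(H) = 2 - H - 2*H**2 (A(H) = 2 - ((H**2 + H*H) + H) = 2 - ((H**2 + H**2) + H) = 2 - (2*H**2 + H) = 2 - (H + 2*H**2) = 2 + (-H - 2*H**2) = 2 - H - 2*H**2)
g(l, V) = 31/(2 - l - 2*l**2)
g(c, 22)*(-224 - 337) = (-31/(-2 + 32 + 2*32**2))*(-224 - 337) = -31/(-2 + 32 + 2*1024)*(-561) = -31/(-2 + 32 + 2048)*(-561) = -31/2078*(-561) = 17391/2078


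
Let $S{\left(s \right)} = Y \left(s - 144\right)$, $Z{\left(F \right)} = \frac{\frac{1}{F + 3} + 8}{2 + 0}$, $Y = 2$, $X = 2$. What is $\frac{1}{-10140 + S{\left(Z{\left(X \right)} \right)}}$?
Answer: $- \frac{5}{52099} \approx -9.5971 \cdot 10^{-5}$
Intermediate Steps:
$Z{\left(F \right)} = 4 + \frac{1}{2 \left(3 + F\right)}$ ($Z{\left(F \right)} = \frac{\frac{1}{3 + F} + 8}{2} = \left(8 + \frac{1}{3 + F}\right) \frac{1}{2} = 4 + \frac{1}{2 \left(3 + F\right)}$)
$S{\left(s \right)} = -288 + 2 s$ ($S{\left(s \right)} = 2 \left(s - 144\right) = 2 \left(-144 + s\right) = -288 + 2 s$)
$\frac{1}{-10140 + S{\left(Z{\left(X \right)} \right)}} = \frac{1}{-10140 - \left(288 - 2 \frac{25 + 8 \cdot 2}{2 \left(3 + 2\right)}\right)} = \frac{1}{-10140 - \left(288 - 2 \frac{25 + 16}{2 \cdot 5}\right)} = \frac{1}{-10140 - \left(288 - 2 \cdot \frac{1}{2} \cdot \frac{1}{5} \cdot 41\right)} = \frac{1}{-10140 + \left(-288 + 2 \cdot \frac{41}{10}\right)} = \frac{1}{-10140 + \left(-288 + \frac{41}{5}\right)} = \frac{1}{-10140 - \frac{1399}{5}} = \frac{1}{- \frac{52099}{5}} = - \frac{5}{52099}$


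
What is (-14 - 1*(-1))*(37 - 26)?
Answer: -143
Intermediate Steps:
(-14 - 1*(-1))*(37 - 26) = (-14 + 1)*11 = -13*11 = -143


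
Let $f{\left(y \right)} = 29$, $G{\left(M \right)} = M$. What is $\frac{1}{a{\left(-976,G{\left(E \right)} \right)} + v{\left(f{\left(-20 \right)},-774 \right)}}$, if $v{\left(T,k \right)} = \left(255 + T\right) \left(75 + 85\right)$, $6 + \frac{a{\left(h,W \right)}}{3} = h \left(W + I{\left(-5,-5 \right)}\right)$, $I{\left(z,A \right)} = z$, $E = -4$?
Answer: $\frac{1}{71774} \approx 1.3933 \cdot 10^{-5}$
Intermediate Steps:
$a{\left(h,W \right)} = -18 + 3 h \left(-5 + W\right)$ ($a{\left(h,W \right)} = -18 + 3 h \left(W - 5\right) = -18 + 3 h \left(-5 + W\right)$)
$v{\left(T,k \right)} = 40800 + 160 T$ ($v{\left(T,k \right)} = \left(255 + T\right) 160 = 40800 + 160 T$)
$\frac{1}{a{\left(-976,G{\left(E \right)} \right)} + v{\left(f{\left(-20 \right)},-774 \right)}} = \frac{1}{\left(-18 - -14640 + 3 \left(-4\right) \left(-976\right)\right) + \left(40800 + 160 \cdot 29\right)} = \frac{1}{\left(-18 + 14640 + 11712\right) + \left(40800 + 4640\right)} = \frac{1}{26334 + 45440} = \frac{1}{71774}$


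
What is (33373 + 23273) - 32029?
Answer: 24617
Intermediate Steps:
(33373 + 23273) - 32029 = 56646 - 32029 = 24617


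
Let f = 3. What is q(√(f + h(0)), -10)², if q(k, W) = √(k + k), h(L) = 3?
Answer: 2*√6 ≈ 4.8990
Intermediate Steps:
q(k, W) = √2*√k (q(k, W) = √(2*k) = √2*√k)
q(√(f + h(0)), -10)² = (√2*√(√(3 + 3)))² = (√2*√(√6))² = (√2*6^(¼))² = (2^(¾)*3^(¼))² = 2*√6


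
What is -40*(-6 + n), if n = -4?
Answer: 400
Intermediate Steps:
-40*(-6 + n) = -40*(-6 - 4) = -40*(-10) = 400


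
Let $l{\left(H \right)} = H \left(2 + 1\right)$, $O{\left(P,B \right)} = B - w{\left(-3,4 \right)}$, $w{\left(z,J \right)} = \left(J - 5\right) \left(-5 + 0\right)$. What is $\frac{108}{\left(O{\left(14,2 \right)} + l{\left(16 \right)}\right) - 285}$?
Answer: $- \frac{9}{20} \approx -0.45$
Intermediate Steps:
$w{\left(z,J \right)} = 25 - 5 J$ ($w{\left(z,J \right)} = \left(-5 + J\right) \left(-5\right) = 25 - 5 J$)
$O{\left(P,B \right)} = -5 + B$ ($O{\left(P,B \right)} = B - \left(25 - 20\right) = B - 5 = -5 + B$)
$l{\left(H \right)} = 3 H$ ($l{\left(H \right)} = H 3 = 3 H$)
$\frac{108}{\left(O{\left(14,2 \right)} + l{\left(16 \right)}\right) - 285} = \frac{108}{\left(\left(-5 + 2\right) + 3 \cdot 16\right) - 285} = \frac{108}{\left(-3 + 48\right) - 285} = \frac{108}{45 - 285} = \frac{108}{-240} = 108 \left(- \frac{1}{240}\right) = - \frac{9}{20}$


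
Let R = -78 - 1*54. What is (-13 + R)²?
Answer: 21025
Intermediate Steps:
R = -132 (R = -78 - 54 = -132)
(-13 + R)² = (-13 - 132)² = (-145)² = 21025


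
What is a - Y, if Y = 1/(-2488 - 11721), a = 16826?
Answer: 239080635/14209 ≈ 16826.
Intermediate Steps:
Y = -1/14209 (Y = 1/(-14209) = -1/14209 ≈ -7.0378e-5)
a - Y = 16826 - 1*(-1/14209) = 16826 + 1/14209 = 239080635/14209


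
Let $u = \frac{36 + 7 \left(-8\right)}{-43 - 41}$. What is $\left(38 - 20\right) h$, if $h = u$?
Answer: $\frac{30}{7} \approx 4.2857$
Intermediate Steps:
$u = \frac{5}{21}$ ($u = \frac{36 - 56}{-84} = \left(-20\right) \left(- \frac{1}{84}\right) = \frac{5}{21} \approx 0.2381$)
$h = \frac{5}{21} \approx 0.2381$
$\left(38 - 20\right) h = \left(38 - 20\right) \frac{5}{21} = 18 \cdot \frac{5}{21} = \frac{30}{7}$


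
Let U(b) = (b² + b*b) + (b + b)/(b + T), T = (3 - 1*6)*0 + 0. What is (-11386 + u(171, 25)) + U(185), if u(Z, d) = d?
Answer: 57091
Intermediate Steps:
T = 0 (T = (3 - 6)*0 + 0 = -3*0 + 0 = 0 + 0 = 0)
U(b) = 2 + 2*b² (U(b) = (b² + b*b) + (b + b)/(b + 0) = (b² + b²) + (2*b)/b = 2*b² + 2 = 2 + 2*b²)
(-11386 + u(171, 25)) + U(185) = (-11386 + 25) + (2 + 2*185²) = -11361 + (2 + 2*34225) = -11361 + (2 + 68450) = -11361 + 68452 = 57091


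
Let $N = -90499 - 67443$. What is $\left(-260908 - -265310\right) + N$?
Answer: $-153540$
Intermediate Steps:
$N = -157942$ ($N = -90499 - 67443 = -157942$)
$\left(-260908 - -265310\right) + N = \left(-260908 - -265310\right) - 157942 = \left(-260908 + 265310\right) - 157942 = 4402 - 157942 = -153540$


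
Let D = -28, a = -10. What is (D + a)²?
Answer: 1444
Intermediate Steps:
(D + a)² = (-28 - 10)² = (-38)² = 1444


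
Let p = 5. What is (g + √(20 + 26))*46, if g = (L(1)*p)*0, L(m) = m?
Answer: 46*√46 ≈ 311.99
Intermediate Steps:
g = 0 (g = (1*5)*0 = 5*0 = 0)
(g + √(20 + 26))*46 = (0 + √(20 + 26))*46 = (0 + √46)*46 = √46*46 = 46*√46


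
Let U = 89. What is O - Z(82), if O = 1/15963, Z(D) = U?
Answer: -1420706/15963 ≈ -89.000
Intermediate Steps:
Z(D) = 89
O = 1/15963 ≈ 6.2645e-5
O - Z(82) = 1/15963 - 1*89 = 1/15963 - 89 = -1420706/15963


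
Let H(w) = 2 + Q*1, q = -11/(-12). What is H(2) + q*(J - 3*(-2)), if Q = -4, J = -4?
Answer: -1/6 ≈ -0.16667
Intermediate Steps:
q = 11/12 (q = -11*(-1/12) = 11/12 ≈ 0.91667)
H(w) = -2 (H(w) = 2 - 4*1 = 2 - 4 = -2)
H(2) + q*(J - 3*(-2)) = -2 + 11*(-4 - 3*(-2))/12 = -2 + 11*(-4 + 6)/12 = -2 + (11/12)*2 = -2 + 11/6 = -1/6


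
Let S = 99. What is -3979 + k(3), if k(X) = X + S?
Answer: -3877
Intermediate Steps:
k(X) = 99 + X (k(X) = X + 99 = 99 + X)
-3979 + k(3) = -3979 + (99 + 3) = -3979 + 102 = -3877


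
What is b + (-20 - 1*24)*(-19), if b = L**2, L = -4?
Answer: 852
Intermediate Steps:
b = 16 (b = (-4)**2 = 16)
b + (-20 - 1*24)*(-19) = 16 + (-20 - 1*24)*(-19) = 16 + (-20 - 24)*(-19) = 16 - 44*(-19) = 16 + 836 = 852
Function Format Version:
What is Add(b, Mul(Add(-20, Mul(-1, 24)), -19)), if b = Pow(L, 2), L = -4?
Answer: 852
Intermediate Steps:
b = 16 (b = Pow(-4, 2) = 16)
Add(b, Mul(Add(-20, Mul(-1, 24)), -19)) = Add(16, Mul(Add(-20, Mul(-1, 24)), -19)) = Add(16, Mul(Add(-20, -24), -19)) = Add(16, Mul(-44, -19)) = Add(16, 836) = 852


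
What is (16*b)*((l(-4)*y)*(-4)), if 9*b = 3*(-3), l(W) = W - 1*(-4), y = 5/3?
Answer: 0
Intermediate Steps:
y = 5/3 (y = 5*(1/3) = 5/3 ≈ 1.6667)
l(W) = 4 + W (l(W) = W + 4 = 4 + W)
b = -1 (b = (3*(-3))/9 = (1/9)*(-9) = -1)
(16*b)*((l(-4)*y)*(-4)) = (16*(-1))*(((4 - 4)*(5/3))*(-4)) = -16*0*(5/3)*(-4) = -0*(-4) = -16*0 = 0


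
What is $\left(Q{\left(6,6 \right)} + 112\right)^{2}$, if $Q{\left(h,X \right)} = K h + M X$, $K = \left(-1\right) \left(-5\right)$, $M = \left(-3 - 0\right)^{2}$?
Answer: $38416$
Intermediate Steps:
$M = 9$ ($M = \left(-3 + 0\right)^{2} = \left(-3\right)^{2} = 9$)
$K = 5$
$Q{\left(h,X \right)} = 5 h + 9 X$
$\left(Q{\left(6,6 \right)} + 112\right)^{2} = \left(\left(5 \cdot 6 + 9 \cdot 6\right) + 112\right)^{2} = \left(\left(30 + 54\right) + 112\right)^{2} = \left(84 + 112\right)^{2} = 196^{2} = 38416$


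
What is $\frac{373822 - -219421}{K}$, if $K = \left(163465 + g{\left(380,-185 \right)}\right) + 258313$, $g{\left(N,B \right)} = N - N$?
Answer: $\frac{84749}{60254} \approx 1.4065$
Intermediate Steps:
$g{\left(N,B \right)} = 0$
$K = 421778$ ($K = \left(163465 + 0\right) + 258313 = 163465 + 258313 = 421778$)
$\frac{373822 - -219421}{K} = \frac{373822 - -219421}{421778} = \left(373822 + 219421\right) \frac{1}{421778} = 593243 \cdot \frac{1}{421778} = \frac{84749}{60254}$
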